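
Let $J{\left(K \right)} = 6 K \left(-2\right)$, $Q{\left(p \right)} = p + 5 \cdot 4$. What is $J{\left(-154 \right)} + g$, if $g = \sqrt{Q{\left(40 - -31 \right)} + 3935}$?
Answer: $1848 + \sqrt{4026} \approx 1911.5$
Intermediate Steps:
$Q{\left(p \right)} = 20 + p$ ($Q{\left(p \right)} = p + 20 = 20 + p$)
$J{\left(K \right)} = - 12 K$
$g = \sqrt{4026}$ ($g = \sqrt{\left(20 + \left(40 - -31\right)\right) + 3935} = \sqrt{\left(20 + \left(40 + 31\right)\right) + 3935} = \sqrt{\left(20 + 71\right) + 3935} = \sqrt{91 + 3935} = \sqrt{4026} \approx 63.451$)
$J{\left(-154 \right)} + g = \left(-12\right) \left(-154\right) + \sqrt{4026} = 1848 + \sqrt{4026}$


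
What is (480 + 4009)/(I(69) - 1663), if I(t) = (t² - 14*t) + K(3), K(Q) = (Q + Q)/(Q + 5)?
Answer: 17956/8531 ≈ 2.1048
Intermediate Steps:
K(Q) = 2*Q/(5 + Q) (K(Q) = (2*Q)/(5 + Q) = 2*Q/(5 + Q))
I(t) = ¾ + t² - 14*t (I(t) = (t² - 14*t) + 2*3/(5 + 3) = (t² - 14*t) + 2*3/8 = (t² - 14*t) + 2*3*(⅛) = (t² - 14*t) + ¾ = ¾ + t² - 14*t)
(480 + 4009)/(I(69) - 1663) = (480 + 4009)/((¾ + 69² - 14*69) - 1663) = 4489/((¾ + 4761 - 966) - 1663) = 4489/(15183/4 - 1663) = 4489/(8531/4) = 4489*(4/8531) = 17956/8531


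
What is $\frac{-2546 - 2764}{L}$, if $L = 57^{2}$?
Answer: $- \frac{590}{361} \approx -1.6343$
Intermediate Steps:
$L = 3249$
$\frac{-2546 - 2764}{L} = \frac{-2546 - 2764}{3249} = \left(-2546 - 2764\right) \frac{1}{3249} = \left(-5310\right) \frac{1}{3249} = - \frac{590}{361}$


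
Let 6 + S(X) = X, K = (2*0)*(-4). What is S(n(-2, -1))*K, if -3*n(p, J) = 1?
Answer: 0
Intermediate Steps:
n(p, J) = -⅓ (n(p, J) = -⅓*1 = -⅓)
K = 0 (K = 0*(-4) = 0)
S(X) = -6 + X
S(n(-2, -1))*K = (-6 - ⅓)*0 = -19/3*0 = 0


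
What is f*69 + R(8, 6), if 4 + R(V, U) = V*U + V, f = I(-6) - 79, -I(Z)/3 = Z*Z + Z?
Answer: -11609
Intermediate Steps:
I(Z) = -3*Z - 3*Z² (I(Z) = -3*(Z*Z + Z) = -3*(Z² + Z) = -3*(Z + Z²) = -3*Z - 3*Z²)
f = -169 (f = -3*(-6)*(1 - 6) - 79 = -3*(-6)*(-5) - 79 = -90 - 79 = -169)
R(V, U) = -4 + V + U*V (R(V, U) = -4 + (V*U + V) = -4 + (U*V + V) = -4 + (V + U*V) = -4 + V + U*V)
f*69 + R(8, 6) = -169*69 + (-4 + 8 + 6*8) = -11661 + (-4 + 8 + 48) = -11661 + 52 = -11609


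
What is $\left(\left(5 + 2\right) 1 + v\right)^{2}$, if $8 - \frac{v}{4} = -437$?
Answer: $3193369$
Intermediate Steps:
$v = 1780$ ($v = 32 - -1748 = 32 + 1748 = 1780$)
$\left(\left(5 + 2\right) 1 + v\right)^{2} = \left(\left(5 + 2\right) 1 + 1780\right)^{2} = \left(7 \cdot 1 + 1780\right)^{2} = \left(7 + 1780\right)^{2} = 1787^{2} = 3193369$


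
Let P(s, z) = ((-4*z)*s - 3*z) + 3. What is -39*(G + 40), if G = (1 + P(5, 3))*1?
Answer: 975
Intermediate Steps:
P(s, z) = 3 - 3*z - 4*s*z (P(s, z) = (-4*s*z - 3*z) + 3 = (-3*z - 4*s*z) + 3 = 3 - 3*z - 4*s*z)
G = -65 (G = (1 + (3 - 3*3 - 4*5*3))*1 = (1 + (3 - 9 - 60))*1 = (1 - 66)*1 = -65*1 = -65)
-39*(G + 40) = -39*(-65 + 40) = -39*(-25) = 975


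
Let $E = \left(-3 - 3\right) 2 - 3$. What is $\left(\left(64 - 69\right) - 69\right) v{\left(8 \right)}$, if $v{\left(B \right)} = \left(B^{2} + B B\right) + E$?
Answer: $-8362$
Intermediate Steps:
$E = -15$ ($E = \left(-6\right) 2 - 3 = -12 - 3 = -15$)
$v{\left(B \right)} = -15 + 2 B^{2}$ ($v{\left(B \right)} = \left(B^{2} + B B\right) - 15 = \left(B^{2} + B^{2}\right) - 15 = 2 B^{2} - 15 = -15 + 2 B^{2}$)
$\left(\left(64 - 69\right) - 69\right) v{\left(8 \right)} = \left(\left(64 - 69\right) - 69\right) \left(-15 + 2 \cdot 8^{2}\right) = \left(\left(64 - 69\right) - 69\right) \left(-15 + 2 \cdot 64\right) = \left(-5 - 69\right) \left(-15 + 128\right) = \left(-74\right) 113 = -8362$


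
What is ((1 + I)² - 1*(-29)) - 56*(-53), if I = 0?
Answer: 2998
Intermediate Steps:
((1 + I)² - 1*(-29)) - 56*(-53) = ((1 + 0)² - 1*(-29)) - 56*(-53) = (1² + 29) + 2968 = (1 + 29) + 2968 = 30 + 2968 = 2998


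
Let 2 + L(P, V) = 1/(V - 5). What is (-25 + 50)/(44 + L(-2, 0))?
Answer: 125/209 ≈ 0.59809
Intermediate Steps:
L(P, V) = -2 + 1/(-5 + V) (L(P, V) = -2 + 1/(V - 5) = -2 + 1/(-5 + V))
(-25 + 50)/(44 + L(-2, 0)) = (-25 + 50)/(44 + (11 - 2*0)/(-5 + 0)) = 25/(44 + (11 + 0)/(-5)) = 25/(44 - ⅕*11) = 25/(44 - 11/5) = 25/(209/5) = 25*(5/209) = 125/209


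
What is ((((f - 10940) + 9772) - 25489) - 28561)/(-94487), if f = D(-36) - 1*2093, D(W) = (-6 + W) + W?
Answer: 57389/94487 ≈ 0.60737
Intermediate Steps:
D(W) = -6 + 2*W
f = -2171 (f = (-6 + 2*(-36)) - 1*2093 = (-6 - 72) - 2093 = -78 - 2093 = -2171)
((((f - 10940) + 9772) - 25489) - 28561)/(-94487) = ((((-2171 - 10940) + 9772) - 25489) - 28561)/(-94487) = (((-13111 + 9772) - 25489) - 28561)*(-1/94487) = ((-3339 - 25489) - 28561)*(-1/94487) = (-28828 - 28561)*(-1/94487) = -57389*(-1/94487) = 57389/94487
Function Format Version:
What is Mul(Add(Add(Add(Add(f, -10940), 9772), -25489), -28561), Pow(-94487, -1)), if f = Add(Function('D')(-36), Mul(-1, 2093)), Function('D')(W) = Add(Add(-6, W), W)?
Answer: Rational(57389, 94487) ≈ 0.60737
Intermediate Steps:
Function('D')(W) = Add(-6, Mul(2, W))
f = -2171 (f = Add(Add(-6, Mul(2, -36)), Mul(-1, 2093)) = Add(Add(-6, -72), -2093) = Add(-78, -2093) = -2171)
Mul(Add(Add(Add(Add(f, -10940), 9772), -25489), -28561), Pow(-94487, -1)) = Mul(Add(Add(Add(Add(-2171, -10940), 9772), -25489), -28561), Pow(-94487, -1)) = Mul(Add(Add(Add(-13111, 9772), -25489), -28561), Rational(-1, 94487)) = Mul(Add(Add(-3339, -25489), -28561), Rational(-1, 94487)) = Mul(Add(-28828, -28561), Rational(-1, 94487)) = Mul(-57389, Rational(-1, 94487)) = Rational(57389, 94487)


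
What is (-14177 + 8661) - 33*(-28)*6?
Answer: 28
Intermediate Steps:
(-14177 + 8661) - 33*(-28)*6 = -5516 + 924*6 = -5516 + 5544 = 28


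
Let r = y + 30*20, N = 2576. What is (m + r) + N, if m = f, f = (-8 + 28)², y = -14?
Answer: 3562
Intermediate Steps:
f = 400 (f = 20² = 400)
m = 400
r = 586 (r = -14 + 30*20 = -14 + 600 = 586)
(m + r) + N = (400 + 586) + 2576 = 986 + 2576 = 3562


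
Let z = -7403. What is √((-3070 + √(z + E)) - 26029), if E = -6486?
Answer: √(-29099 + I*√13889) ≈ 0.3454 + 170.58*I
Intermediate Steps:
√((-3070 + √(z + E)) - 26029) = √((-3070 + √(-7403 - 6486)) - 26029) = √((-3070 + √(-13889)) - 26029) = √((-3070 + I*√13889) - 26029) = √(-29099 + I*√13889)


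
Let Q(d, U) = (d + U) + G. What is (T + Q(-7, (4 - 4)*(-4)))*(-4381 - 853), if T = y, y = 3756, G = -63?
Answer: -19292524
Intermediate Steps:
Q(d, U) = -63 + U + d (Q(d, U) = (d + U) - 63 = (U + d) - 63 = -63 + U + d)
T = 3756
(T + Q(-7, (4 - 4)*(-4)))*(-4381 - 853) = (3756 + (-63 + (4 - 4)*(-4) - 7))*(-4381 - 853) = (3756 + (-63 + 0*(-4) - 7))*(-5234) = (3756 + (-63 + 0 - 7))*(-5234) = (3756 - 70)*(-5234) = 3686*(-5234) = -19292524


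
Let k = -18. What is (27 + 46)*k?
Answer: -1314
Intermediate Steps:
(27 + 46)*k = (27 + 46)*(-18) = 73*(-18) = -1314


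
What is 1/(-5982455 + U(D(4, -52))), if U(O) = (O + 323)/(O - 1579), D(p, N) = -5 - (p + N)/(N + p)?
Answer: -5/29912276 ≈ -1.6716e-7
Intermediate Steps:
D(p, N) = -6 (D(p, N) = -5 - (N + p)/(N + p) = -5 - 1*1 = -5 - 1 = -6)
U(O) = (323 + O)/(-1579 + O)
1/(-5982455 + U(D(4, -52))) = 1/(-5982455 + (323 - 6)/(-1579 - 6)) = 1/(-5982455 + 317/(-1585)) = 1/(-5982455 - 1/1585*317) = 1/(-5982455 - ⅕) = 1/(-29912276/5) = -5/29912276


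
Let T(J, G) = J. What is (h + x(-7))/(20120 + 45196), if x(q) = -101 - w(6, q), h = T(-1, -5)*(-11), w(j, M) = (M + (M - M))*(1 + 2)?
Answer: -23/21772 ≈ -0.0010564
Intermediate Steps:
w(j, M) = 3*M (w(j, M) = (M + 0)*3 = M*3 = 3*M)
h = 11 (h = -1*(-11) = 11)
x(q) = -101 - 3*q
(h + x(-7))/(20120 + 45196) = (11 + (-101 - 3*(-7)))/(20120 + 45196) = (11 + (-101 + 21))/65316 = (11 - 80)*(1/65316) = -69*1/65316 = -23/21772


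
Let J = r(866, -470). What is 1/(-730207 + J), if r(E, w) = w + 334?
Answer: -1/730343 ≈ -1.3692e-6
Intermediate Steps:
r(E, w) = 334 + w
J = -136 (J = 334 - 470 = -136)
1/(-730207 + J) = 1/(-730207 - 136) = 1/(-730343) = -1/730343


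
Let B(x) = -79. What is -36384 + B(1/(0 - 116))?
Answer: -36463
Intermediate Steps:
-36384 + B(1/(0 - 116)) = -36384 - 79 = -36463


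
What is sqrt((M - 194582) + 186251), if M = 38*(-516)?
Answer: I*sqrt(27939) ≈ 167.15*I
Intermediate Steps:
M = -19608
sqrt((M - 194582) + 186251) = sqrt((-19608 - 194582) + 186251) = sqrt(-214190 + 186251) = sqrt(-27939) = I*sqrt(27939)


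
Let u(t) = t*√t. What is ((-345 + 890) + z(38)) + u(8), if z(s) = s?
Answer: 583 + 16*√2 ≈ 605.63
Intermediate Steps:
u(t) = t^(3/2)
((-345 + 890) + z(38)) + u(8) = ((-345 + 890) + 38) + 8^(3/2) = (545 + 38) + 16*√2 = 583 + 16*√2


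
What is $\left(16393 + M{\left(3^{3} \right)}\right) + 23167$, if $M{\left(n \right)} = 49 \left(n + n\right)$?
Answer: $42206$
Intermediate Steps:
$M{\left(n \right)} = 98 n$ ($M{\left(n \right)} = 49 \cdot 2 n = 98 n$)
$\left(16393 + M{\left(3^{3} \right)}\right) + 23167 = \left(16393 + 98 \cdot 3^{3}\right) + 23167 = \left(16393 + 98 \cdot 27\right) + 23167 = \left(16393 + 2646\right) + 23167 = 19039 + 23167 = 42206$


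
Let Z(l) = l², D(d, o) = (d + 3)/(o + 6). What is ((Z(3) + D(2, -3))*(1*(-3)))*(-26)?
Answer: 832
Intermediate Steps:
D(d, o) = (3 + d)/(6 + o)
((Z(3) + D(2, -3))*(1*(-3)))*(-26) = ((3² + (3 + 2)/(6 - 3))*(1*(-3)))*(-26) = ((9 + 5/3)*(-3))*(-26) = ((32/3)*(-3))*(-26) = -32*(-26) = 832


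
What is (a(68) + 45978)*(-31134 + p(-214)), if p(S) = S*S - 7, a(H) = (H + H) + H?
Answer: 676797210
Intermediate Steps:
a(H) = 3*H (a(H) = 2*H + H = 3*H)
p(S) = -7 + S² (p(S) = S² - 7 = -7 + S²)
(a(68) + 45978)*(-31134 + p(-214)) = (3*68 + 45978)*(-31134 + (-7 + (-214)²)) = (204 + 45978)*(-31134 + (-7 + 45796)) = 46182*(-31134 + 45789) = 46182*14655 = 676797210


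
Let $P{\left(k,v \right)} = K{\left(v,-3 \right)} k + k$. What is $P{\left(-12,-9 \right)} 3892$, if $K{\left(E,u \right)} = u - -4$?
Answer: $-93408$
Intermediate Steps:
$K{\left(E,u \right)} = 4 + u$ ($K{\left(E,u \right)} = u + 4 = 4 + u$)
$P{\left(k,v \right)} = 2 k$ ($P{\left(k,v \right)} = \left(4 - 3\right) k + k = 1 k + k = k + k = 2 k$)
$P{\left(-12,-9 \right)} 3892 = 2 \left(-12\right) 3892 = \left(-24\right) 3892 = -93408$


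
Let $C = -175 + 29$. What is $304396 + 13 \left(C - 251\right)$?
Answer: $299235$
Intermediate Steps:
$C = -146$
$304396 + 13 \left(C - 251\right) = 304396 + 13 \left(-146 - 251\right) = 304396 + 13 \left(-397\right) = 304396 - 5161 = 299235$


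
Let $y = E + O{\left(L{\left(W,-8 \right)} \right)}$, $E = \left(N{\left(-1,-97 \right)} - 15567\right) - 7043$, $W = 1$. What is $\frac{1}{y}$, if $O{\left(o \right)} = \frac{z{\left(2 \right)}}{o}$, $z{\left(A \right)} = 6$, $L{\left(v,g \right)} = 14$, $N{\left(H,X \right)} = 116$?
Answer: $- \frac{7}{157455} \approx -4.4457 \cdot 10^{-5}$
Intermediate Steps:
$E = -22494$ ($E = \left(116 - 15567\right) - 7043 = -15451 - 7043 = -22494$)
$O{\left(o \right)} = \frac{6}{o}$
$y = - \frac{157455}{7}$ ($y = -22494 + \frac{6}{14} = -22494 + 6 \cdot \frac{1}{14} = -22494 + \frac{3}{7} = - \frac{157455}{7} \approx -22494.0$)
$\frac{1}{y} = \frac{1}{- \frac{157455}{7}} = - \frac{7}{157455}$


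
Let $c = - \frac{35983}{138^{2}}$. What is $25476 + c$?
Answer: $\frac{485128961}{19044} \approx 25474.0$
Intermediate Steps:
$c = - \frac{35983}{19044} \approx -1.8895$
$25476 + c = 25476 - \frac{35983}{19044} = \frac{485128961}{19044}$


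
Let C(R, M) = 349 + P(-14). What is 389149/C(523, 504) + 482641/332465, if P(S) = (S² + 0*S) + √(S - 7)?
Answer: 70654606723811/98757398390 - 389149*I*√21/297046 ≈ 715.44 - 6.0035*I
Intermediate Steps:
P(S) = S² + √(-7 + S) (P(S) = (S² + 0) + √(-7 + S) = S² + √(-7 + S))
C(R, M) = 545 + I*√21 (C(R, M) = 349 + ((-14)² + √(-7 - 14)) = 349 + (196 + √(-21)) = 349 + (196 + I*√21) = 545 + I*√21)
389149/C(523, 504) + 482641/332465 = 389149/(545 + I*√21) + 482641/332465 = 482641/332465 + 389149/(545 + I*√21)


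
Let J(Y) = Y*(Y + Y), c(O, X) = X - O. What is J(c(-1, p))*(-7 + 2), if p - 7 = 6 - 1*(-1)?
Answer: -2250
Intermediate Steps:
p = 14 (p = 7 + (6 - 1*(-1)) = 7 + (6 + 1) = 7 + 7 = 14)
J(Y) = 2*Y**2 (J(Y) = Y*(2*Y) = 2*Y**2)
J(c(-1, p))*(-7 + 2) = (2*(14 - 1*(-1))**2)*(-7 + 2) = (2*(14 + 1)**2)*(-5) = (2*15**2)*(-5) = (2*225)*(-5) = 450*(-5) = -2250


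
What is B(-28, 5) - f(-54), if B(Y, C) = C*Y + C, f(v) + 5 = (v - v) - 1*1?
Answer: -129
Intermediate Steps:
f(v) = -6 (f(v) = -5 + ((v - v) - 1*1) = -5 + (0 - 1) = -5 - 1 = -6)
B(Y, C) = C + C*Y
B(-28, 5) - f(-54) = 5*(1 - 28) - 1*(-6) = 5*(-27) + 6 = -135 + 6 = -129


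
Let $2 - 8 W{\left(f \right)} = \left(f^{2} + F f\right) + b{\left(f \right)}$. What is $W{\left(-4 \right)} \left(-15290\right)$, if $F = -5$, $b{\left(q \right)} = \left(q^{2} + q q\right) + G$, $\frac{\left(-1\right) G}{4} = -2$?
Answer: $\frac{282865}{2} \approx 1.4143 \cdot 10^{5}$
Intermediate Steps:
$G = 8$ ($G = \left(-4\right) \left(-2\right) = 8$)
$b{\left(q \right)} = 8 + 2 q^{2}$ ($b{\left(q \right)} = \left(q^{2} + q q\right) + 8 = \left(q^{2} + q^{2}\right) + 8 = 2 q^{2} + 8 = 8 + 2 q^{2}$)
$W{\left(f \right)} = - \frac{3}{4} - \frac{3 f^{2}}{8} + \frac{5 f}{8}$ ($W{\left(f \right)} = \frac{1}{4} - \frac{\left(f^{2} - 5 f\right) + \left(8 + 2 f^{2}\right)}{8} = \frac{1}{4} - \frac{8 - 5 f + 3 f^{2}}{8} = \frac{1}{4} - \left(1 - \frac{5 f}{8} + \frac{3 f^{2}}{8}\right) = - \frac{3}{4} - \frac{3 f^{2}}{8} + \frac{5 f}{8}$)
$W{\left(-4 \right)} \left(-15290\right) = \left(- \frac{3}{4} - \frac{3 \left(-4\right)^{2}}{8} + \frac{5}{8} \left(-4\right)\right) \left(-15290\right) = \left(- \frac{3}{4} - 6 - \frac{5}{2}\right) \left(-15290\right) = \left(- \frac{37}{4}\right) \left(-15290\right) = \frac{282865}{2}$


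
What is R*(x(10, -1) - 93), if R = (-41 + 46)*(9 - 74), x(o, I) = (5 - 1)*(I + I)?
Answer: 32825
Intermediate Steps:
x(o, I) = 8*I (x(o, I) = 4*(2*I) = 8*I)
R = -325 (R = 5*(-65) = -325)
R*(x(10, -1) - 93) = -325*(8*(-1) - 93) = -325*(-8 - 93) = -325*(-101) = 32825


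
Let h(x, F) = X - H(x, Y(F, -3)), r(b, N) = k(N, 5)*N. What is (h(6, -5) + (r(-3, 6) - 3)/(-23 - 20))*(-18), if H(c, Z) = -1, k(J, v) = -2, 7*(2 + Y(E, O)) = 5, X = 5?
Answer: -4914/43 ≈ -114.28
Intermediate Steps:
Y(E, O) = -9/7 (Y(E, O) = -2 + (1/7)*5 = -2 + 5/7 = -9/7)
r(b, N) = -2*N
h(x, F) = 6 (h(x, F) = 5 - 1*(-1) = 5 + 1 = 6)
(h(6, -5) + (r(-3, 6) - 3)/(-23 - 20))*(-18) = (6 + (-2*6 - 3)/(-23 - 20))*(-18) = (6 + (-12 - 3)/(-43))*(-18) = (6 - 15*(-1/43))*(-18) = (6 + 15/43)*(-18) = (273/43)*(-18) = -4914/43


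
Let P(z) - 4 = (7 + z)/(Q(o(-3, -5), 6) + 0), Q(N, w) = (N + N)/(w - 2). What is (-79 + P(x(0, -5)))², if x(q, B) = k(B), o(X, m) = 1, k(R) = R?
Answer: 5041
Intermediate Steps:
x(q, B) = B
Q(N, w) = 2*N/(-2 + w) (Q(N, w) = (2*N)/(-2 + w) = 2*N/(-2 + w))
P(z) = 18 + 2*z (P(z) = 4 + (7 + z)/(2*1/(-2 + 6) + 0) = 4 + (7 + z)/(2*1/4 + 0) = 4 + (7 + z)/(2*1*(¼) + 0) = 4 + (7 + z)/(½ + 0) = 4 + (7 + z)/(½) = 4 + (7 + z)*2 = 4 + (14 + 2*z) = 18 + 2*z)
(-79 + P(x(0, -5)))² = (-79 + (18 + 2*(-5)))² = (-79 + (18 - 10))² = (-79 + 8)² = (-71)² = 5041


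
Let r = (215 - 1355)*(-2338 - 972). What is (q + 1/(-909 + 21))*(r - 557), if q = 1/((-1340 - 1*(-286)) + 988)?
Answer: -199960679/3256 ≈ -61413.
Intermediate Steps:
r = 3773400 (r = -1140*(-3310) = 3773400)
q = -1/66 (q = 1/((-1340 + 286) + 988) = 1/(-1054 + 988) = 1/(-66) = -1/66 ≈ -0.015152)
(q + 1/(-909 + 21))*(r - 557) = (-1/66 + 1/(-909 + 21))*(3773400 - 557) = (-1/66 + 1/(-888))*3772843 = (-1/66 - 1/888)*3772843 = -53/3256*3772843 = -199960679/3256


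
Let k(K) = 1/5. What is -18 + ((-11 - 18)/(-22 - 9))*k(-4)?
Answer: -2761/155 ≈ -17.813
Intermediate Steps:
k(K) = ⅕
-18 + ((-11 - 18)/(-22 - 9))*k(-4) = -18 + ((-11 - 18)/(-22 - 9))*(⅕) = -18 - 29/(-31)*(⅕) = -18 - 29*(-1/31)*(⅕) = -18 + (29/31)*(⅕) = -18 + 29/155 = -2761/155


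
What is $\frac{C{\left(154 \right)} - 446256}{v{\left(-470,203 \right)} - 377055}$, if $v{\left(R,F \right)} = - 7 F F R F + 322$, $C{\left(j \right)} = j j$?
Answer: $- \frac{422540}{27521878097} \approx -1.5353 \cdot 10^{-5}$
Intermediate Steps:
$C{\left(j \right)} = j^{2}$
$v{\left(R,F \right)} = 322 - 7 R F^{3}$ ($v{\left(R,F \right)} = - 7 F^{2} R F + 322 = - 7 R F^{2} F + 322 = - 7 R F^{3} + 322 = 322 - 7 R F^{3}$)
$\frac{C{\left(154 \right)} - 446256}{v{\left(-470,203 \right)} - 377055} = \frac{154^{2} - 446256}{\left(322 - - 3290 \cdot 203^{3}\right) - 377055} = \frac{23716 - 446256}{\left(322 - \left(-3290\right) 8365427\right) - 377055} = - \frac{422540}{\left(322 + 27522254830\right) - 377055} = - \frac{422540}{27522255152 - 377055} = - \frac{422540}{27521878097}$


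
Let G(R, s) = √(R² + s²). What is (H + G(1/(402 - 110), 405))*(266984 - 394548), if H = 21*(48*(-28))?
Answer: 3600366336 - 31891*√13985427601/73 ≈ 3.5487e+9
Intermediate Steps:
H = -28224 (H = 21*(-1344) = -28224)
(H + G(1/(402 - 110), 405))*(266984 - 394548) = (-28224 + √((1/(402 - 110))² + 405²))*(266984 - 394548) = (-28224 + √((1/292)² + 164025))*(-127564) = (-28224 + √(1/85264 + 164025))*(-127564) = (-28224 + √(13985427601/85264))*(-127564) = (-28224 + √13985427601/292)*(-127564) = 3600366336 - 31891*√13985427601/73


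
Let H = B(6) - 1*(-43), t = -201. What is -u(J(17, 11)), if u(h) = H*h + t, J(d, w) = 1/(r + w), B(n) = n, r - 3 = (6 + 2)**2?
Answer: 15629/78 ≈ 200.37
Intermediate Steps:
r = 67 (r = 3 + (6 + 2)**2 = 3 + 8**2 = 3 + 64 = 67)
H = 49 (H = 6 - 1*(-43) = 6 + 43 = 49)
J(d, w) = 1/(67 + w)
u(h) = -201 + 49*h (u(h) = 49*h - 201 = -201 + 49*h)
-u(J(17, 11)) = -(-201 + 49/(67 + 11)) = -(-201 + 49/78) = -1*(-15629/78) = 15629/78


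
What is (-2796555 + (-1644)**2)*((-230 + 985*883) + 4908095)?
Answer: -542050530780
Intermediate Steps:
(-2796555 + (-1644)**2)*((-230 + 985*883) + 4908095) = (-2796555 + 2702736)*((-230 + 869755) + 4908095) = -93819*(869525 + 4908095) = -93819*5777620 = -542050530780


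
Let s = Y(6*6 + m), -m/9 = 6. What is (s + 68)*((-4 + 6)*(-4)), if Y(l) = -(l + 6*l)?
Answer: -1552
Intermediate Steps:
m = -54 (m = -9*6 = -54)
Y(l) = -7*l
s = 126 (s = -7*(6*6 - 54) = -7*(36 - 54) = -7*(-18) = 126)
(s + 68)*((-4 + 6)*(-4)) = (126 + 68)*((-4 + 6)*(-4)) = 194*(2*(-4)) = 194*(-8) = -1552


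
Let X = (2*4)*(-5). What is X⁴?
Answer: 2560000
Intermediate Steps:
X = -40 (X = 8*(-5) = -40)
X⁴ = (-40)⁴ = 2560000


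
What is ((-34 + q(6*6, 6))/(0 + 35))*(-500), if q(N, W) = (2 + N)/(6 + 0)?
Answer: 8300/21 ≈ 395.24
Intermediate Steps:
q(N, W) = ⅓ + N/6 (q(N, W) = (2 + N)/6 = (2 + N)*(⅙) = ⅓ + N/6)
((-34 + q(6*6, 6))/(0 + 35))*(-500) = ((-34 + (⅓ + (6*6)/6))/(0 + 35))*(-500) = ((-34 + (⅓ + (⅙)*36))/35)*(-500) = ((-34 + (⅓ + 6))*(1/35))*(-500) = ((-34 + 19/3)*(1/35))*(-500) = -83/3*1/35*(-500) = -83/105*(-500) = 8300/21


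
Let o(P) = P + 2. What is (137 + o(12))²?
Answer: 22801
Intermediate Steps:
o(P) = 2 + P
(137 + o(12))² = (137 + (2 + 12))² = (137 + 14)² = 151² = 22801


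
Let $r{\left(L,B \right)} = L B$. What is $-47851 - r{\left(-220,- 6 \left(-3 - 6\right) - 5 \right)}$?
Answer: $-37071$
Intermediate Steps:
$r{\left(L,B \right)} = B L$
$-47851 - r{\left(-220,- 6 \left(-3 - 6\right) - 5 \right)} = -47851 - \left(- 6 \left(-3 - 6\right) - 5\right) \left(-220\right) = -47851 - \left(\left(-6\right) \left(-9\right) - 5\right) \left(-220\right) = -47851 - \left(54 - 5\right) \left(-220\right) = -47851 - 49 \left(-220\right) = -47851 - -10780 = -47851 + 10780 = -37071$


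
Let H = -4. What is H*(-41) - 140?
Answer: 24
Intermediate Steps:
H*(-41) - 140 = -4*(-41) - 140 = 164 - 140 = 24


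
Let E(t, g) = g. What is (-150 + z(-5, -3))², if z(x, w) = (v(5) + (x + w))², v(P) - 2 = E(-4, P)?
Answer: 22201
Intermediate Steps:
v(P) = 2 + P
z(x, w) = (7 + w + x)² (z(x, w) = ((2 + 5) + (x + w))² = (7 + (w + x))² = (7 + w + x)²)
(-150 + z(-5, -3))² = (-150 + (7 - 3 - 5)²)² = (-150 + (-1)²)² = (-150 + 1)² = (-149)² = 22201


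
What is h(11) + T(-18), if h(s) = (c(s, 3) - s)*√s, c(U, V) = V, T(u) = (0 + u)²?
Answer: 324 - 8*√11 ≈ 297.47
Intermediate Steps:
T(u) = u²
h(s) = √s*(3 - s) (h(s) = (3 - s)*√s = √s*(3 - s))
h(11) + T(-18) = √11*(3 - 1*11) + (-18)² = √11*(3 - 11) + 324 = √11*(-8) + 324 = -8*√11 + 324 = 324 - 8*√11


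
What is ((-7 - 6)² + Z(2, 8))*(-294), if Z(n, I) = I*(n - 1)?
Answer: -52038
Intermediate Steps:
Z(n, I) = I*(-1 + n)
((-7 - 6)² + Z(2, 8))*(-294) = ((-7 - 6)² + 8*(-1 + 2))*(-294) = ((-13)² + 8*1)*(-294) = (169 + 8)*(-294) = 177*(-294) = -52038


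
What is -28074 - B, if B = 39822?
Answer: -67896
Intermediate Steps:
-28074 - B = -28074 - 1*39822 = -28074 - 39822 = -67896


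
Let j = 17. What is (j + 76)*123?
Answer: 11439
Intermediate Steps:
(j + 76)*123 = (17 + 76)*123 = 93*123 = 11439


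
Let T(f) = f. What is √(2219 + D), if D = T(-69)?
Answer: 5*√86 ≈ 46.368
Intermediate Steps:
D = -69
√(2219 + D) = √(2219 - 69) = √2150 = 5*√86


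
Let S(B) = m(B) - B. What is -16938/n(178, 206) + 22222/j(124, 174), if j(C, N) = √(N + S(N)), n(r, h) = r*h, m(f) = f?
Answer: -8469/18334 + 11111*√174/87 ≈ 1684.2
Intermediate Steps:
S(B) = 0 (S(B) = B - B = 0)
n(r, h) = h*r
j(C, N) = √N (j(C, N) = √(N + 0) = √N)
-16938/n(178, 206) + 22222/j(124, 174) = -16938/(206*178) + 22222/(√174) = -16938/36668 + 22222*(√174/174) = -16938*1/36668 + 11111*√174/87 = -8469/18334 + 11111*√174/87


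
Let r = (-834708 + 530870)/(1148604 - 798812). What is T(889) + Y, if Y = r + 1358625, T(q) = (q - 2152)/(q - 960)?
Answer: 16871093645399/12417616 ≈ 1.3586e+6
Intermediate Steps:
T(q) = (-2152 + q)/(-960 + q)
r = -151919/174896 (r = -303838/349792 = -303838*1/349792 = -151919/174896 ≈ -0.86862)
Y = 237617926081/174896 (Y = -151919/174896 + 1358625 = 237617926081/174896 ≈ 1.3586e+6)
T(889) + Y = (-2152 + 889)/(-960 + 889) + 237617926081/174896 = -1263/(-71) + 237617926081/174896 = -1/71*(-1263) + 237617926081/174896 = 1263/71 + 237617926081/174896 = 16871093645399/12417616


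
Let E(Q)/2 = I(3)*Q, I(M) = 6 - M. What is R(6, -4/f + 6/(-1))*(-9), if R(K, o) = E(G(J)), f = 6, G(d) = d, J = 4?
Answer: -216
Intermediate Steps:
E(Q) = 6*Q (E(Q) = 2*((6 - 1*3)*Q) = 2*((6 - 3)*Q) = 2*(3*Q) = 6*Q)
R(K, o) = 24 (R(K, o) = 6*4 = 24)
R(6, -4/f + 6/(-1))*(-9) = 24*(-9) = -216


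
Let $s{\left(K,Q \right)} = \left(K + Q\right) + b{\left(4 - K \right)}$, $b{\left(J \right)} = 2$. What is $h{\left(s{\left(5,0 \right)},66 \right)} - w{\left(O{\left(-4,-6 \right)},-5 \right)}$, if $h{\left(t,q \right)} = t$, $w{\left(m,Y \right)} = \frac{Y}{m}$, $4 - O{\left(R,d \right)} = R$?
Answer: $\frac{61}{8} \approx 7.625$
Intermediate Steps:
$O{\left(R,d \right)} = 4 - R$
$s{\left(K,Q \right)} = 2 + K + Q$ ($s{\left(K,Q \right)} = \left(K + Q\right) + 2 = 2 + K + Q$)
$h{\left(s{\left(5,0 \right)},66 \right)} - w{\left(O{\left(-4,-6 \right)},-5 \right)} = \left(2 + 5 + 0\right) - - \frac{5}{4 - -4} = 7 - - \frac{5}{4 + 4} = 7 - - \frac{5}{8} = 7 + \frac{5}{8} = \frac{61}{8}$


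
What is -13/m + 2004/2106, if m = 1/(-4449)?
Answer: 20301121/351 ≈ 57838.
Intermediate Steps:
m = -1/4449 ≈ -0.00022477
-13/m + 2004/2106 = -13/(-1/4449) + 2004/2106 = -13*(-4449) + 2004*(1/2106) = 57837 + 334/351 = 20301121/351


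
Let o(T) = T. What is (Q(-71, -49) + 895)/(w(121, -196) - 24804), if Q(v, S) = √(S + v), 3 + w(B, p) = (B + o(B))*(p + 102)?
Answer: -179/9511 - 2*I*√30/47555 ≈ -0.01882 - 0.00023035*I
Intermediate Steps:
w(B, p) = -3 + 2*B*(102 + p) (w(B, p) = -3 + (B + B)*(p + 102) = -3 + (2*B)*(102 + p) = -3 + 2*B*(102 + p))
(Q(-71, -49) + 895)/(w(121, -196) - 24804) = (√(-49 - 71) + 895)/((-3 + 204*121 + 2*121*(-196)) - 24804) = (√(-120) + 895)/((-3 + 24684 - 47432) - 24804) = (2*I*√30 + 895)/(-22751 - 24804) = (895 + 2*I*√30)/(-47555) = (895 + 2*I*√30)*(-1/47555) = -179/9511 - 2*I*√30/47555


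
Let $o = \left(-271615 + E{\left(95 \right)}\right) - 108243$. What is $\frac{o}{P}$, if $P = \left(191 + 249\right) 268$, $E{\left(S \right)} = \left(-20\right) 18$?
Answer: $- \frac{190109}{58960} \approx -3.2244$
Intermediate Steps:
$E{\left(S \right)} = -360$
$o = -380218$ ($o = \left(-271615 - 360\right) - 108243 = -271975 - 108243 = -380218$)
$P = 117920$ ($P = 440 \cdot 268 = 117920$)
$\frac{o}{P} = - \frac{380218}{117920} = \left(-380218\right) \frac{1}{117920} = - \frac{190109}{58960}$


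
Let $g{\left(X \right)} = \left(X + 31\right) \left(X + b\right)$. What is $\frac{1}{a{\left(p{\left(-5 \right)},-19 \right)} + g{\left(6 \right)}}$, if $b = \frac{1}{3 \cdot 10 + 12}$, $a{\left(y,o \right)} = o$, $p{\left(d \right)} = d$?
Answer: $\frac{42}{8563} \approx 0.0049048$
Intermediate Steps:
$b = \frac{1}{42}$ ($b = \frac{1}{30 + 12} = \frac{1}{42} \approx 0.02381$)
$g{\left(X \right)} = \left(31 + X\right) \left(\frac{1}{42} + X\right)$ ($g{\left(X \right)} = \left(X + 31\right) \left(X + \frac{1}{42}\right) = \left(31 + X\right) \left(\frac{1}{42} + X\right)$)
$\frac{1}{a{\left(p{\left(-5 \right)},-19 \right)} + g{\left(6 \right)}} = \frac{1}{-19 + \left(\frac{31}{42} + 6^{2} + \frac{1303}{42} \cdot 6\right)} = \frac{1}{-19 + \left(\frac{31}{42} + 36 + \frac{1303}{7}\right)} = \frac{1}{-19 + \frac{9361}{42}} = \frac{1}{\frac{8563}{42}} = \frac{42}{8563}$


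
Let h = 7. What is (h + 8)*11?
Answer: 165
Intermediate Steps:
(h + 8)*11 = (7 + 8)*11 = 15*11 = 165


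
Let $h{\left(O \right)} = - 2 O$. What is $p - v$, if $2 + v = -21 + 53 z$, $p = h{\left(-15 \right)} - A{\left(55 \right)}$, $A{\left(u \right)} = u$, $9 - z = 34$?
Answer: $1323$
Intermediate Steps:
$z = -25$ ($z = 9 - 34 = -25$)
$p = -25$ ($p = \left(-2\right) \left(-15\right) - 55 = 30 - 55 = -25$)
$v = -1348$ ($v = -2 + \left(-21 + 53 \left(-25\right)\right) = -2 - 1346 = -1348$)
$p - v = -25 - -1348 = -25 + 1348 = 1323$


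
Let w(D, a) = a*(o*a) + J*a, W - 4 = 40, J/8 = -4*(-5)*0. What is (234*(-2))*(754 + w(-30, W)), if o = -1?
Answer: 553176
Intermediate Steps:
J = 0 (J = 8*(-4*(-5)*0) = 8*(20*0) = 8*0 = 0)
W = 44 (W = 4 + 40 = 44)
w(D, a) = -a² (w(D, a) = a*(-a) + 0*a = -a² + 0 = -a²)
(234*(-2))*(754 + w(-30, W)) = (234*(-2))*(754 - 1*44²) = -468*(754 - 1*1936) = -468*(754 - 1936) = -468*(-1182) = 553176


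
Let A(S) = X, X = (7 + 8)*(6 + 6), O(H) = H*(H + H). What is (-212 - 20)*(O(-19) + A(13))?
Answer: -209264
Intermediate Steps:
O(H) = 2*H**2 (O(H) = H*(2*H) = 2*H**2)
X = 180 (X = 15*12 = 180)
A(S) = 180
(-212 - 20)*(O(-19) + A(13)) = (-212 - 20)*(2*(-19)**2 + 180) = -232*(2*361 + 180) = -232*(722 + 180) = -232*902 = -209264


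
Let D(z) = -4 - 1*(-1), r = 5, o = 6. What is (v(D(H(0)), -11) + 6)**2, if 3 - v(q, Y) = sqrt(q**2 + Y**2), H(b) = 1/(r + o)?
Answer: (9 - sqrt(130))**2 ≈ 5.7684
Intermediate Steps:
H(b) = 1/11 (H(b) = 1/(5 + 6) = 1/11)
D(z) = -3 (D(z) = -4 + 1 = -3)
v(q, Y) = 3 - sqrt(Y**2 + q**2) (v(q, Y) = 3 - sqrt(q**2 + Y**2) = 3 - sqrt(Y**2 + q**2))
(v(D(H(0)), -11) + 6)**2 = ((3 - sqrt((-11)**2 + (-3)**2)) + 6)**2 = ((3 - sqrt(121 + 9)) + 6)**2 = ((3 - sqrt(130)) + 6)**2 = (9 - sqrt(130))**2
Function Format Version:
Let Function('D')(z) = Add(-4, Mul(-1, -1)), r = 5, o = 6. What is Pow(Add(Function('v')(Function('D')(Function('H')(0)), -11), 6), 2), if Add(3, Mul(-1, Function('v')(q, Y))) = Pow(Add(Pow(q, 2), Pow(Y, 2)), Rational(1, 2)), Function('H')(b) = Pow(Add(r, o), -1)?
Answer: Pow(Add(9, Mul(-1, Pow(130, Rational(1, 2)))), 2) ≈ 5.7684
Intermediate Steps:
Function('H')(b) = Rational(1, 11) (Function('H')(b) = Pow(Add(5, 6), -1) = Pow(11, -1) = Rational(1, 11))
Function('D')(z) = -3 (Function('D')(z) = Add(-4, 1) = -3)
Function('v')(q, Y) = Add(3, Mul(-1, Pow(Add(Pow(Y, 2), Pow(q, 2)), Rational(1, 2)))) (Function('v')(q, Y) = Add(3, Mul(-1, Pow(Add(Pow(q, 2), Pow(Y, 2)), Rational(1, 2)))) = Add(3, Mul(-1, Pow(Add(Pow(Y, 2), Pow(q, 2)), Rational(1, 2)))))
Pow(Add(Function('v')(Function('D')(Function('H')(0)), -11), 6), 2) = Pow(Add(Add(3, Mul(-1, Pow(Add(Pow(-11, 2), Pow(-3, 2)), Rational(1, 2)))), 6), 2) = Pow(Add(Add(3, Mul(-1, Pow(Add(121, 9), Rational(1, 2)))), 6), 2) = Pow(Add(Add(3, Mul(-1, Pow(130, Rational(1, 2)))), 6), 2) = Pow(Add(9, Mul(-1, Pow(130, Rational(1, 2)))), 2)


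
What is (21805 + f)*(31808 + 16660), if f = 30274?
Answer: 2524164972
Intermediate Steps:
(21805 + f)*(31808 + 16660) = (21805 + 30274)*(31808 + 16660) = 52079*48468 = 2524164972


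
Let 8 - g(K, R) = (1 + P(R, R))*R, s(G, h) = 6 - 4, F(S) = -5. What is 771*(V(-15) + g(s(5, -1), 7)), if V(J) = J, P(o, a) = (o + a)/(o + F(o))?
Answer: -48573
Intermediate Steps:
s(G, h) = 2
P(o, a) = (a + o)/(-5 + o) (P(o, a) = (o + a)/(o - 5) = (a + o)/(-5 + o))
g(K, R) = 8 - R*(1 + 2*R/(-5 + R)) (g(K, R) = 8 - (1 + (R + R)/(-5 + R))*R = 8 - (1 + (2*R)/(-5 + R))*R = 8 - (1 + 2*R/(-5 + R))*R = 8 - R*(1 + 2*R/(-5 + R)))
771*(V(-15) + g(s(5, -1), 7)) = 771*(-15 + (-40 - 3*7**2 + 13*7)/(-5 + 7)) = 771*(-15 + (-40 - 3*49 + 91)/2) = 771*(-15 + (-40 - 147 + 91)/2) = 771*(-15 + (1/2)*(-96)) = 771*(-15 - 48) = 771*(-63) = -48573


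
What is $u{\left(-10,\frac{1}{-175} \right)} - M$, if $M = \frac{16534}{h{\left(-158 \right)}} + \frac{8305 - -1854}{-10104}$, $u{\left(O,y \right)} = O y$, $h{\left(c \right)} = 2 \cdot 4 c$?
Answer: $\frac{197564401}{13968780} \approx 14.143$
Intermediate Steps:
$h{\left(c \right)} = 8 c$
$M = - \frac{5621891}{399108}$ ($M = \frac{16534}{8 \left(-158\right)} + \frac{8305 - -1854}{-10104} = \frac{16534}{-1264} + \left(8305 + 1854\right) \left(- \frac{1}{10104}\right) = 16534 \left(- \frac{1}{1264}\right) + 10159 \left(- \frac{1}{10104}\right) = - \frac{8267}{632} - \frac{10159}{10104} = - \frac{5621891}{399108} \approx -14.086$)
$u{\left(-10,\frac{1}{-175} \right)} - M = - \frac{10}{-175} - - \frac{5621891}{399108} = \left(-10\right) \left(- \frac{1}{175}\right) + \frac{5621891}{399108} = \frac{2}{35} + \frac{5621891}{399108} = \frac{197564401}{13968780}$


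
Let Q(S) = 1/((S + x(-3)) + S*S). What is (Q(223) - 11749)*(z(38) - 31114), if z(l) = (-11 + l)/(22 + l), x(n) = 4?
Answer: 365231411600653/999120 ≈ 3.6555e+8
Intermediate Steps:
z(l) = (-11 + l)/(22 + l)
Q(S) = 1/(4 + S + S**2) (Q(S) = 1/((S + 4) + S*S) = 1/((4 + S) + S**2) = 1/(4 + S + S**2))
(Q(223) - 11749)*(z(38) - 31114) = (1/(4 + 223 + 223**2) - 11749)*((-11 + 38)/(22 + 38) - 31114) = (1/(4 + 223 + 49729) - 11749)*(27/60 - 31114) = (1/49956 - 11749)*((1/60)*27 - 31114) = (1/49956 - 11749)*(9/20 - 31114) = -586933043/49956*(-622271/20) = 365231411600653/999120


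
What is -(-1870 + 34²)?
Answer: 714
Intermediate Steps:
-(-1870 + 34²) = -(-1870 + 1156) = -1*(-714) = 714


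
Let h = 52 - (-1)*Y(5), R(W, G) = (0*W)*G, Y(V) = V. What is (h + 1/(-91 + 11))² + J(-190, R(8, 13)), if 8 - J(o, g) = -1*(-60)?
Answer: 20451681/6400 ≈ 3195.6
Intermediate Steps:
R(W, G) = 0 (R(W, G) = 0*G = 0)
J(o, g) = -52 (J(o, g) = 8 - (-1)*(-60) = 8 - 1*60 = 8 - 60 = -52)
h = 57 (h = 52 - (-1)*5 = 52 - 1*(-5) = 52 + 5 = 57)
(h + 1/(-91 + 11))² + J(-190, R(8, 13)) = (57 + 1/(-91 + 11))² - 52 = (57 + 1/(-80))² - 52 = (57 - 1/80)² - 52 = (4559/80)² - 52 = 20784481/6400 - 52 = 20451681/6400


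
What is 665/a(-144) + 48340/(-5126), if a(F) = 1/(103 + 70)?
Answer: 294836165/2563 ≈ 1.1504e+5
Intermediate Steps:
a(F) = 1/173
665/a(-144) + 48340/(-5126) = 665/(1/173) + 48340/(-5126) = 665*173 + 48340*(-1/5126) = 115045 - 24170/2563 = 294836165/2563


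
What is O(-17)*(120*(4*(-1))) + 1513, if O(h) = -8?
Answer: 5353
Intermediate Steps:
O(-17)*(120*(4*(-1))) + 1513 = -960*4*(-1) + 1513 = -960*(-4) + 1513 = -8*(-480) + 1513 = 3840 + 1513 = 5353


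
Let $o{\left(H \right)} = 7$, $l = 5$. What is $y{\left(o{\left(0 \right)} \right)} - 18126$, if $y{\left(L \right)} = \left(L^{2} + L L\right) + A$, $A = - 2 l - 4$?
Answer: $-18042$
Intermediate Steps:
$A = -14$ ($A = \left(-2\right) 5 - 4 = -10 - 4 = -14$)
$y{\left(L \right)} = -14 + 2 L^{2}$ ($y{\left(L \right)} = \left(L^{2} + L L\right) - 14 = \left(L^{2} + L^{2}\right) - 14 = 2 L^{2} - 14 = -14 + 2 L^{2}$)
$y{\left(o{\left(0 \right)} \right)} - 18126 = \left(-14 + 2 \cdot 7^{2}\right) - 18126 = \left(-14 + 2 \cdot 49\right) - 18126 = \left(-14 + 98\right) - 18126 = 84 - 18126 = -18042$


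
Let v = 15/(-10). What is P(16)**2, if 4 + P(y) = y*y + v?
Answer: 251001/4 ≈ 62750.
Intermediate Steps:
v = -3/2 (v = 15*(-1/10) = -3/2 ≈ -1.5000)
P(y) = -11/2 + y**2 (P(y) = -4 + (y*y - 3/2) = -4 + (y**2 - 3/2) = -4 + (-3/2 + y**2) = -11/2 + y**2)
P(16)**2 = (-11/2 + 16**2)**2 = (-11/2 + 256)**2 = (501/2)**2 = 251001/4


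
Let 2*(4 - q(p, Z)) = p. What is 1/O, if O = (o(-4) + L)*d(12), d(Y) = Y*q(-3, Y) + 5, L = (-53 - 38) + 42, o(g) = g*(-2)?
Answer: -1/2911 ≈ -0.00034352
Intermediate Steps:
o(g) = -2*g
q(p, Z) = 4 - p/2
L = -49 (L = -91 + 42 = -49)
d(Y) = 5 + 11*Y/2 (d(Y) = Y*(4 - ½*(-3)) + 5 = Y*(4 + 3/2) + 5 = Y*(11/2) + 5 = 11*Y/2 + 5 = 5 + 11*Y/2)
O = -2911 (O = (-2*(-4) - 49)*(5 + (11/2)*12) = (8 - 49)*(5 + 66) = -41*71 = -2911)
1/O = 1/(-2911) = -1/2911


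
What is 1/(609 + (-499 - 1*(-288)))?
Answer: 1/398 ≈ 0.0025126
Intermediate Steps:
1/(609 + (-499 - 1*(-288))) = 1/(609 + (-499 + 288)) = 1/(609 - 211) = 1/398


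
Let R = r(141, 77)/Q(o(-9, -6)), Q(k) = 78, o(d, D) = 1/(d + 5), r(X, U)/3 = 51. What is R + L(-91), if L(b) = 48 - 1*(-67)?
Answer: 3041/26 ≈ 116.96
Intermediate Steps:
r(X, U) = 153 (r(X, U) = 3*51 = 153)
L(b) = 115 (L(b) = 48 + 67 = 115)
o(d, D) = 1/(5 + d)
R = 51/26 (R = 153/78 = 153*(1/78) = 51/26 ≈ 1.9615)
R + L(-91) = 51/26 + 115 = 3041/26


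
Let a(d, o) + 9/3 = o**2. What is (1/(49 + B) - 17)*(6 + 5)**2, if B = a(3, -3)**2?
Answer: -174724/85 ≈ -2055.6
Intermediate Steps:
a(d, o) = -3 + o**2
B = 36 (B = (-3 + (-3)**2)**2 = (-3 + 9)**2 = 6**2 = 36)
(1/(49 + B) - 17)*(6 + 5)**2 = (1/(49 + 36) - 17)*(6 + 5)**2 = (1/85 - 17)*11**2 = (1/85 - 17)*121 = -1444/85*121 = -174724/85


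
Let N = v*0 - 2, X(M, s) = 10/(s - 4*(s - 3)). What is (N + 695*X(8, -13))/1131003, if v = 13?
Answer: 6848/57681153 ≈ 0.00011872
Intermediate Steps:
X(M, s) = 10/(12 - 3*s) (X(M, s) = 10/(s - 4*(-3 + s)) = 10/(s + (12 - 4*s)) = 10/(12 - 3*s))
N = -2 (N = 13*0 - 2 = 0 - 2 = -2)
(N + 695*X(8, -13))/1131003 = (-2 + 695*(-10/(-12 + 3*(-13))))/1131003 = (-2 + 695*(-10/(-12 - 39)))*(1/1131003) = (-2 + 695*(-10/(-51)))*(1/1131003) = (-2 + 695*(-10*(-1/51)))*(1/1131003) = (-2 + 695*(10/51))*(1/1131003) = (-2 + 6950/51)*(1/1131003) = (6848/51)*(1/1131003) = 6848/57681153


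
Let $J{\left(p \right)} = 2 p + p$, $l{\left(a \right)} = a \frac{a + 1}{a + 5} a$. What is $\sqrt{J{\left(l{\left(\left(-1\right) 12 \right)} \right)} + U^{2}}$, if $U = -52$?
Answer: $\frac{8 \sqrt{2590}}{7} \approx 58.162$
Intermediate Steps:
$l{\left(a \right)} = \frac{a^{2} \left(1 + a\right)}{5 + a}$ ($l{\left(a \right)} = a \frac{1 + a}{5 + a} a = \frac{a \left(1 + a\right)}{5 + a} a = \frac{a^{2} \left(1 + a\right)}{5 + a}$)
$J{\left(p \right)} = 3 p$
$\sqrt{J{\left(l{\left(\left(-1\right) 12 \right)} \right)} + U^{2}} = \sqrt{3 \frac{\left(\left(-1\right) 12\right)^{2} \left(1 - 12\right)}{5 - 12} + \left(-52\right)^{2}} = \sqrt{3 \frac{\left(-12\right)^{2} \left(1 - 12\right)}{5 - 12} + 2704} = \sqrt{3 \cdot 144 \frac{1}{-7} \left(-11\right) + 2704} = \sqrt{3 \cdot 144 \left(- \frac{1}{7}\right) \left(-11\right) + 2704} = \sqrt{3 \cdot \frac{1584}{7} + 2704} = \sqrt{\frac{4752}{7} + 2704} = \sqrt{\frac{23680}{7}} = \frac{8 \sqrt{2590}}{7}$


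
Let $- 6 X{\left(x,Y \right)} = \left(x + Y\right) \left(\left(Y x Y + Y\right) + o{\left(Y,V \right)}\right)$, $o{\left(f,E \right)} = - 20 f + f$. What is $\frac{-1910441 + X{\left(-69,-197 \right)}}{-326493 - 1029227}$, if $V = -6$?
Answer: $\frac{60234983}{677860} \approx 88.86$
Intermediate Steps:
$o{\left(f,E \right)} = - 19 f$
$X{\left(x,Y \right)} = - \frac{\left(Y + x\right) \left(- 18 Y + x Y^{2}\right)}{6}$ ($X{\left(x,Y \right)} = - \frac{\left(x + Y\right) \left(\left(Y x Y + Y\right) - 19 Y\right)}{6} = - \frac{\left(Y + x\right) \left(\left(x Y^{2} + Y\right) - 19 Y\right)}{6} = - \frac{\left(Y + x\right) \left(\left(Y + x Y^{2}\right) - 19 Y\right)}{6} = - \frac{\left(Y + x\right) \left(- 18 Y + x Y^{2}\right)}{6}$)
$\frac{-1910441 + X{\left(-69,-197 \right)}}{-326493 - 1029227} = \frac{-1910441 + \frac{1}{6} \left(-197\right) \left(18 \left(-197\right) + 18 \left(-69\right) - - 197 \left(-69\right)^{2} - - 69 \left(-197\right)^{2}\right)}{-326493 - 1029227} = \frac{-1910441 + \frac{1}{6} \left(-197\right) \left(-3546 - 1242 - \left(-197\right) 4761 - \left(-69\right) 38809\right)}{-1355720} = \left(-1910441 + \frac{1}{6} \left(-197\right) \left(-3546 - 1242 + 937917 + 2677821\right)\right) \left(- \frac{1}{1355720}\right) = \left(-1910441 + \frac{1}{6} \left(-197\right) 3610950\right) \left(- \frac{1}{1355720}\right) = \left(-1910441 - 118559525\right) \left(- \frac{1}{1355720}\right) = \left(-120469966\right) \left(- \frac{1}{1355720}\right) = \frac{60234983}{677860}$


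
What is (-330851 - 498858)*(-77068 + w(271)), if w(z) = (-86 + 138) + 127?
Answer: 63795495301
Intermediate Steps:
w(z) = 179 (w(z) = 52 + 127 = 179)
(-330851 - 498858)*(-77068 + w(271)) = (-330851 - 498858)*(-77068 + 179) = -829709*(-76889) = 63795495301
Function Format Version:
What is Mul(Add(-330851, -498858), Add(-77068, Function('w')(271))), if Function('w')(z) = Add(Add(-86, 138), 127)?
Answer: 63795495301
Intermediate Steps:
Function('w')(z) = 179 (Function('w')(z) = Add(52, 127) = 179)
Mul(Add(-330851, -498858), Add(-77068, Function('w')(271))) = Mul(Add(-330851, -498858), Add(-77068, 179)) = Mul(-829709, -76889) = 63795495301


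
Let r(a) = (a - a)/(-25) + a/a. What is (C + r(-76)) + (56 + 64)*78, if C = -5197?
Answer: 4164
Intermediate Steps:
r(a) = 1 (r(a) = 0*(-1/25) + 1 = 0 + 1 = 1)
(C + r(-76)) + (56 + 64)*78 = (-5197 + 1) + (56 + 64)*78 = -5196 + 120*78 = -5196 + 9360 = 4164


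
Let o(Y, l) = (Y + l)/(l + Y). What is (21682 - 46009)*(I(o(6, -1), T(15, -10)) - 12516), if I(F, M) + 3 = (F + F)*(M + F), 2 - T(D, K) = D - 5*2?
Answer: 304647021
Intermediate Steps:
T(D, K) = 12 - D (T(D, K) = 2 - (D - 5*2) = 2 - (D - 10) = 2 - (-10 + D) = 2 + (10 - D) = 12 - D)
o(Y, l) = 1 (o(Y, l) = (Y + l)/(Y + l) = 1)
I(F, M) = -3 + 2*F*(F + M) (I(F, M) = -3 + (F + F)*(M + F) = -3 + (2*F)*(F + M) = -3 + 2*F*(F + M))
(21682 - 46009)*(I(o(6, -1), T(15, -10)) - 12516) = (21682 - 46009)*((-3 + 2*1² + 2*1*(12 - 1*15)) - 12516) = -24327*((-3 + 2*1 + 2*1*(12 - 15)) - 12516) = -24327*((-3 + 2 + 2*1*(-3)) - 12516) = -24327*((-3 + 2 - 6) - 12516) = -24327*(-7 - 12516) = -24327*(-12523) = 304647021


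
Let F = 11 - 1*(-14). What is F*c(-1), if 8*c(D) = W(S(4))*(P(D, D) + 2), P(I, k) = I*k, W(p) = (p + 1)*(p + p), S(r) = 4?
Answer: 375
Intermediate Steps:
W(p) = 2*p*(1 + p) (W(p) = (1 + p)*(2*p) = 2*p*(1 + p))
F = 25 (F = 11 + 14 = 25)
c(D) = 10 + 5*D² (c(D) = ((2*4*(1 + 4))*(D*D + 2))/8 = ((2*4*5)*(D² + 2))/8 = (40*(2 + D²))/8 = (80 + 40*D²)/8 = 10 + 5*D²)
F*c(-1) = 25*(10 + 5*(-1)²) = 25*(10 + 5*1) = 25*(10 + 5) = 25*15 = 375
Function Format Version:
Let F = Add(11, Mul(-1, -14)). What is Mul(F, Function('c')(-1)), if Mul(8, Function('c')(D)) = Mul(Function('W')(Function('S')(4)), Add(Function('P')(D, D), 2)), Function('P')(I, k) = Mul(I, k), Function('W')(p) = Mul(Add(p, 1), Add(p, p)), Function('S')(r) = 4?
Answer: 375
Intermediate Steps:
Function('W')(p) = Mul(2, p, Add(1, p)) (Function('W')(p) = Mul(Add(1, p), Mul(2, p)) = Mul(2, p, Add(1, p)))
F = 25 (F = Add(11, 14) = 25)
Function('c')(D) = Add(10, Mul(5, Pow(D, 2))) (Function('c')(D) = Mul(Rational(1, 8), Mul(Mul(2, 4, Add(1, 4)), Add(Mul(D, D), 2))) = Mul(Rational(1, 8), Mul(Mul(2, 4, 5), Add(Pow(D, 2), 2))) = Mul(Rational(1, 8), Mul(40, Add(2, Pow(D, 2)))) = Mul(Rational(1, 8), Add(80, Mul(40, Pow(D, 2)))) = Add(10, Mul(5, Pow(D, 2))))
Mul(F, Function('c')(-1)) = Mul(25, Add(10, Mul(5, Pow(-1, 2)))) = Mul(25, Add(10, Mul(5, 1))) = Mul(25, Add(10, 5)) = Mul(25, 15) = 375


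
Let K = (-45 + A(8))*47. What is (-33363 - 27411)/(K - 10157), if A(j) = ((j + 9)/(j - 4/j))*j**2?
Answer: 455805/40904 ≈ 11.143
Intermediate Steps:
A(j) = j**2*(9 + j)/(j - 4/j) (A(j) = ((9 + j)/(j - 4/j))*j**2 = j**2*(9 + j)/(j - 4/j))
K = 70547/15 (K = (-45 + 8**3*(9 + 8)/(-4 + 8**2))*47 = (-45 + 512*17/(-4 + 64))*47 = (-45 + 512*17/60)*47 = (-45 + 512*(1/60)*17)*47 = (-45 + 2176/15)*47 = (1501/15)*47 = 70547/15 ≈ 4703.1)
(-33363 - 27411)/(K - 10157) = (-33363 - 27411)/(70547/15 - 10157) = -60774/(-81808/15) = -60774*(-15/81808) = 455805/40904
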